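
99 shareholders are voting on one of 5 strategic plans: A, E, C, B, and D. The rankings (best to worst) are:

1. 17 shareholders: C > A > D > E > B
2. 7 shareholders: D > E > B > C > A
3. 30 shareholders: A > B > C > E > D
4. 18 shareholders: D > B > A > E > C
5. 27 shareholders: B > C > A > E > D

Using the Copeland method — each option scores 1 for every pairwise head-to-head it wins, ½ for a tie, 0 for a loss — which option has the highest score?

B

A: beats E and D; loses to C and B → score 2.
E: beats D; loses to A, C, and B → score 1.
C: beats A, E, and D; loses to B → score 3.
B: beats A, E, C, and D → score 4.
D: loses to A, E, C, and B → score 0.
B has the best pairwise record.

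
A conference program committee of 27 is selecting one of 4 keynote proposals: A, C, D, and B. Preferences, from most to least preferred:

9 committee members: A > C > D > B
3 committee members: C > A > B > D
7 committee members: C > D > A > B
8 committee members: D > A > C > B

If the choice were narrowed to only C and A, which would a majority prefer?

A

Voters preferring C to A: 10; preferring A to C: 17.
A wins the head-to-head.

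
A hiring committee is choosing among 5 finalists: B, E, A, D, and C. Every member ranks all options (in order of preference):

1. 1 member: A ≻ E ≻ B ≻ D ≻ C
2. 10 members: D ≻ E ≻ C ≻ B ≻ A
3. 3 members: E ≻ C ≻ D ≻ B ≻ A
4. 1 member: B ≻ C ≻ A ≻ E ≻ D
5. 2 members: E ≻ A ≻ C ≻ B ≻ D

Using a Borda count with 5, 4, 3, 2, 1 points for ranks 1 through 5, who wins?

E

B: 1·3 + 10·2 + 3·2 + 1·5 + 2·2 = 38
E: 1·4 + 10·4 + 3·5 + 1·2 + 2·5 = 71
A: 1·5 + 10·1 + 3·1 + 1·3 + 2·4 = 29
D: 1·2 + 10·5 + 3·3 + 1·1 + 2·1 = 64
C: 1·1 + 10·3 + 3·4 + 1·4 + 2·3 = 53
E has the highest Borda score (71).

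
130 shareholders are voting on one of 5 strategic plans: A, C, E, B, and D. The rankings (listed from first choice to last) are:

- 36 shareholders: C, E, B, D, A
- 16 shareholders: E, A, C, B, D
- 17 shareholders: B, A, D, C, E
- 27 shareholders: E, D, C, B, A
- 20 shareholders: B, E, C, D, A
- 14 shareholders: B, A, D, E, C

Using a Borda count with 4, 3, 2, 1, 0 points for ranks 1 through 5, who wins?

A: 36·0 + 16·3 + 17·3 + 27·0 + 20·0 + 14·3 = 141
C: 36·4 + 16·2 + 17·1 + 27·2 + 20·2 + 14·0 = 287
E: 36·3 + 16·4 + 17·0 + 27·4 + 20·3 + 14·1 = 354
B: 36·2 + 16·1 + 17·4 + 27·1 + 20·4 + 14·4 = 319
D: 36·1 + 16·0 + 17·2 + 27·3 + 20·1 + 14·2 = 199
E has the highest Borda score (354).

E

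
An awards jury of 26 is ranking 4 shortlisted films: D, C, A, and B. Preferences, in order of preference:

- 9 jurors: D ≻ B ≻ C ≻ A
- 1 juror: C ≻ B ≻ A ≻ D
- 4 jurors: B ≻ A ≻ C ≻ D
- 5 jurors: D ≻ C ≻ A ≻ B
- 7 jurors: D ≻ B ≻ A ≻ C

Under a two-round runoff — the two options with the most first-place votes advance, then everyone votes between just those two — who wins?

Round 1 first-place votes: D 21, C 1, A 0, B 4.
D and B advance.
Runoff: D is preferred to B by 21 voters; B by 5.
D wins the runoff.

D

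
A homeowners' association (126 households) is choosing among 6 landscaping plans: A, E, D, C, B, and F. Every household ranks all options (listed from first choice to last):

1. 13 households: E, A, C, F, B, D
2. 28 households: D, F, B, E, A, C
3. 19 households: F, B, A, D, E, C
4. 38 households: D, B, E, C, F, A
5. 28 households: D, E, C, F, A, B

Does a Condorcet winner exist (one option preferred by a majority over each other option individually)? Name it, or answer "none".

D vs A: 94–32 for D.
D vs E: 113–13 for D.
D vs C: 113–13 for D.
D vs B: 94–32 for D.
D vs F: 94–32 for D.
D beats every other option head-to-head.

D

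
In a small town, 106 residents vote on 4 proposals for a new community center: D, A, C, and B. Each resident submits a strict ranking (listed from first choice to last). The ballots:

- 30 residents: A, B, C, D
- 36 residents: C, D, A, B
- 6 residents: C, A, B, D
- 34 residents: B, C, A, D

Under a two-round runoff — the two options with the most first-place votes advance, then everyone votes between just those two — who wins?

B

Round 1 first-place votes: D 0, A 30, C 42, B 34.
C and B advance.
Runoff: C is preferred to B by 42 voters; B by 64.
B wins the runoff.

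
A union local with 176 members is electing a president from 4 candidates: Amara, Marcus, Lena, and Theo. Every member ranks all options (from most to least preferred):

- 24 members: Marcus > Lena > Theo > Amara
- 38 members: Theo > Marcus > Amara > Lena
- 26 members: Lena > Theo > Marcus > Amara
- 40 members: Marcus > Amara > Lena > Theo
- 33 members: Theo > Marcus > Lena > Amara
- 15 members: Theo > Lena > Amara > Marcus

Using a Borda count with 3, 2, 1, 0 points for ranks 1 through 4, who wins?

Marcus

Amara: 24·0 + 38·1 + 26·0 + 40·2 + 33·0 + 15·1 = 133
Marcus: 24·3 + 38·2 + 26·1 + 40·3 + 33·2 + 15·0 = 360
Lena: 24·2 + 38·0 + 26·3 + 40·1 + 33·1 + 15·2 = 229
Theo: 24·1 + 38·3 + 26·2 + 40·0 + 33·3 + 15·3 = 334
Marcus has the highest Borda score (360).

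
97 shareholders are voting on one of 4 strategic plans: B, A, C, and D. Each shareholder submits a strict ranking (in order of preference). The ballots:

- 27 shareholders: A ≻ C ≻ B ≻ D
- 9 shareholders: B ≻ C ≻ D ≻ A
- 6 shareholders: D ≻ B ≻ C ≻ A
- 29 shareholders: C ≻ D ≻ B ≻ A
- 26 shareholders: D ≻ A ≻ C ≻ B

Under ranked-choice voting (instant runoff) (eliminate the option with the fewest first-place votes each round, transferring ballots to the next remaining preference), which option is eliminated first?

Round 1: B 9, A 27, C 29, D 32. Eliminate B.

B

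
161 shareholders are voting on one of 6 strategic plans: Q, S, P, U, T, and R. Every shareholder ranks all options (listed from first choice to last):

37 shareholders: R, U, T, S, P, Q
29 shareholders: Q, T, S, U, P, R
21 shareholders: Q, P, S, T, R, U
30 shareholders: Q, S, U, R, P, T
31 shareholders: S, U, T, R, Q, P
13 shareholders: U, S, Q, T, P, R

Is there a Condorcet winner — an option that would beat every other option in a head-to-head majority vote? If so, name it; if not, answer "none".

S vs Q: 81–80 for S.
S vs P: 140–21 for S.
S vs U: 111–50 for S.
S vs T: 95–66 for S.
S vs R: 124–37 for S.
S beats every other option head-to-head.

S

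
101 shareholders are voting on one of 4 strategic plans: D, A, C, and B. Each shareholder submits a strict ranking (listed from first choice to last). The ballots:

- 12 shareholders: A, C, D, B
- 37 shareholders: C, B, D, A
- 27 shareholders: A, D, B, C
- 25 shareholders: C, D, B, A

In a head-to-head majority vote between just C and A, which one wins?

C

Voters preferring C to A: 62; preferring A to C: 39.
C wins the head-to-head.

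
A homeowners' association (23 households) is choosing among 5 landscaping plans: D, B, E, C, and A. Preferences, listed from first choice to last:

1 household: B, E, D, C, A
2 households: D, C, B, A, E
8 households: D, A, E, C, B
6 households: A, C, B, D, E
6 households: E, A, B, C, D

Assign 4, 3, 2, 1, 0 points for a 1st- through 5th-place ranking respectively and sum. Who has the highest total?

A

D: 1·2 + 2·4 + 8·4 + 6·1 + 6·0 = 48
B: 1·4 + 2·2 + 8·0 + 6·2 + 6·2 = 32
E: 1·3 + 2·0 + 8·2 + 6·0 + 6·4 = 43
C: 1·1 + 2·3 + 8·1 + 6·3 + 6·1 = 39
A: 1·0 + 2·1 + 8·3 + 6·4 + 6·3 = 68
A has the highest Borda score (68).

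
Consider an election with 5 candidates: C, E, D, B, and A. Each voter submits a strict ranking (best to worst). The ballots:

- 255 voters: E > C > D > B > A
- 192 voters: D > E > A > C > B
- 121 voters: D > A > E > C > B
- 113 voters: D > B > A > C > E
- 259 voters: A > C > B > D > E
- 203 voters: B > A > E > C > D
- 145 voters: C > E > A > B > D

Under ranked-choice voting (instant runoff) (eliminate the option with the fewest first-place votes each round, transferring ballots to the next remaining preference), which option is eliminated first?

C

Round 1: C 145, E 255, D 426, B 203, A 259. Eliminate C.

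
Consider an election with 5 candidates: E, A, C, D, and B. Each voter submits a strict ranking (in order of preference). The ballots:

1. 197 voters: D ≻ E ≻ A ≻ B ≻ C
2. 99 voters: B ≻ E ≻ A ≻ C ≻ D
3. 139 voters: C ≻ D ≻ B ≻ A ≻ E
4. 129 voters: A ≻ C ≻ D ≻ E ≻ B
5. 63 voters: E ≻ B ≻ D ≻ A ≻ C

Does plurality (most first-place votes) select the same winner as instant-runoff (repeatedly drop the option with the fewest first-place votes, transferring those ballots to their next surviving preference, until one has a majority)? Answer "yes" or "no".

no

Plurality — first-place votes: E 63, A 129, C 139, D 197, B 99. Winner: D.
Instant-runoff — R1 E 63, A 129, C 139, D 197, B 99 (E out); R2 A 129, C 139, D 197, B 162 (A out); R3 C 268, D 197, B 162 (B out); R4 C 367, D 260 (C winner). Winner: C.
The two methods disagree.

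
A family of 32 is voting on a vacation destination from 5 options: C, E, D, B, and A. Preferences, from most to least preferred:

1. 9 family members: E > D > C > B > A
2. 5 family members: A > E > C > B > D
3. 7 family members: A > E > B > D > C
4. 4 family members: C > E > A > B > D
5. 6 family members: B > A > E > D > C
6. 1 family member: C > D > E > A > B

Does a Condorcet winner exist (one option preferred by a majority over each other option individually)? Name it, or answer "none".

A

A vs C: 18–14 for A.
A vs E: 18–14 for A.
A vs D: 22–10 for A.
A vs B: 17–15 for A.
A beats every other option head-to-head.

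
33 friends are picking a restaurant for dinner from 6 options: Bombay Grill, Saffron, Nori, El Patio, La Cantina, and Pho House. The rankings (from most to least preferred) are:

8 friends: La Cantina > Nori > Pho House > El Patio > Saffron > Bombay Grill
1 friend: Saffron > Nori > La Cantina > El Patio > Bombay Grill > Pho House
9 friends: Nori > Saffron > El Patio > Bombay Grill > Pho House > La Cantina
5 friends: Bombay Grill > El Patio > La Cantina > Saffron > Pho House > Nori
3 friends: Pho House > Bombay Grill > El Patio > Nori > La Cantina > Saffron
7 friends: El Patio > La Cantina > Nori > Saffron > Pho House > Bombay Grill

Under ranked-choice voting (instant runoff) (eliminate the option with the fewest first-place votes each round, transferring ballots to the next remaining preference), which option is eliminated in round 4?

Bombay Grill

Round 1: Bombay Grill 5, Saffron 1, Nori 9, El Patio 7, La Cantina 8, Pho House 3. Eliminate Saffron.
Round 2: Bombay Grill 5, Nori 10, El Patio 7, La Cantina 8, Pho House 3. Eliminate Pho House.
Round 3: Bombay Grill 8, Nori 10, El Patio 7, La Cantina 8. Eliminate El Patio.
Round 4: Bombay Grill 8, Nori 10, La Cantina 15. Eliminate Bombay Grill.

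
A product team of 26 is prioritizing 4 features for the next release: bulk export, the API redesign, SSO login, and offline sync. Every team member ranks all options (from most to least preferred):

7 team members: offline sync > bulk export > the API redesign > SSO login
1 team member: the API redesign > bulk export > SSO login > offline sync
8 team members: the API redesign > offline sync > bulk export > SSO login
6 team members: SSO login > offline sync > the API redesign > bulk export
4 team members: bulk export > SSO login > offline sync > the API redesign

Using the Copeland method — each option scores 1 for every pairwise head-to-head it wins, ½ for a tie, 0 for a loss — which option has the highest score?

bulk export: beats SSO login; loses to the API redesign and offline sync → score 1.
the API redesign: beats bulk export and SSO login; loses to offline sync → score 2.
SSO login: loses to bulk export, the API redesign, and offline sync → score 0.
offline sync: beats bulk export, the API redesign, and SSO login → score 3.
offline sync has the best pairwise record.

offline sync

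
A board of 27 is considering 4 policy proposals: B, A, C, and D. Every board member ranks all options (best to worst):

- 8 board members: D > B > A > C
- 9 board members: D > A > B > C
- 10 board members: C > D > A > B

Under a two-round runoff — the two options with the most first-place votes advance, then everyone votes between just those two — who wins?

Round 1 first-place votes: B 0, A 0, C 10, D 17.
D and C advance.
Runoff: D is preferred to C by 17 voters; C by 10.
D wins the runoff.

D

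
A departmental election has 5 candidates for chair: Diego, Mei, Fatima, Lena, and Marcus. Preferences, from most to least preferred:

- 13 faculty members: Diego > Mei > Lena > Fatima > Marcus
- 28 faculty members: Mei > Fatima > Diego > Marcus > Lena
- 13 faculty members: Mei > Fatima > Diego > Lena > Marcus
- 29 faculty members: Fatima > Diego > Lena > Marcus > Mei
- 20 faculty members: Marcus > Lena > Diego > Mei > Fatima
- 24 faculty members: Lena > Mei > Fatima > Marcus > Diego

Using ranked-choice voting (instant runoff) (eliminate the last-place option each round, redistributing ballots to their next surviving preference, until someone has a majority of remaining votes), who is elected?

Lena

Round 1: Diego 13, Mei 41, Fatima 29, Lena 24, Marcus 20. Eliminate Diego.
Round 2: Mei 54, Fatima 29, Lena 24, Marcus 20. Eliminate Marcus.
Round 3: Mei 54, Fatima 29, Lena 44. Eliminate Fatima.
Round 4: Mei 54, Lena 73. Lena has a majority.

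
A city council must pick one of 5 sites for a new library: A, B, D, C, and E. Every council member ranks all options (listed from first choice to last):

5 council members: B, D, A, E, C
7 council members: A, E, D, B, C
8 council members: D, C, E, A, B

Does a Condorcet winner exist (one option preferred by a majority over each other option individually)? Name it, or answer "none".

D

D vs A: 13–7 for D.
D vs B: 15–5 for D.
D vs C: 20–0 for D.
D vs E: 13–7 for D.
D beats every other option head-to-head.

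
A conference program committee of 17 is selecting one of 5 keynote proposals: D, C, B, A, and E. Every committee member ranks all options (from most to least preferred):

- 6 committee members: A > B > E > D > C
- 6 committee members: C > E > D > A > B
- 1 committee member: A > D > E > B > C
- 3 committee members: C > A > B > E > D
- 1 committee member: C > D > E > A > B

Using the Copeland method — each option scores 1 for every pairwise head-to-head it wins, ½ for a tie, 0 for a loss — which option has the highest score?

C

D: loses to C, B, A, and E → score 0.
C: beats D, B, A, and E → score 4.
B: beats D and E; loses to C and A → score 2.
A: beats D, B, and E; loses to C → score 3.
E: beats D; loses to C, B, and A → score 1.
C has the best pairwise record.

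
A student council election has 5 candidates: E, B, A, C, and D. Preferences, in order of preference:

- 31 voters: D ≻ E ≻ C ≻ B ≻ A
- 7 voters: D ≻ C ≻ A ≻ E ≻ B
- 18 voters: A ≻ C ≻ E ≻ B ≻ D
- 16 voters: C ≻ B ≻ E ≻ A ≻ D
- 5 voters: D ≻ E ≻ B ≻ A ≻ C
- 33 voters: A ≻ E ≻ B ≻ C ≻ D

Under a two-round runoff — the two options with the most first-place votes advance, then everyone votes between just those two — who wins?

Round 1 first-place votes: E 0, B 0, A 51, C 16, D 43.
A and D advance.
Runoff: A is preferred to D by 67 voters; D by 43.
A wins the runoff.

A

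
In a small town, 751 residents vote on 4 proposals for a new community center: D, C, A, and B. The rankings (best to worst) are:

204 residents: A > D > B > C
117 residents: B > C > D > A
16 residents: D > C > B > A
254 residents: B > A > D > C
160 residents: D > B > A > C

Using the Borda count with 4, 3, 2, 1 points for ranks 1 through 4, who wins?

B

D: 204·3 + 117·2 + 16·4 + 254·2 + 160·4 = 2058
C: 204·1 + 117·3 + 16·3 + 254·1 + 160·1 = 1017
A: 204·4 + 117·1 + 16·1 + 254·3 + 160·2 = 2031
B: 204·2 + 117·4 + 16·2 + 254·4 + 160·3 = 2404
B has the highest Borda score (2404).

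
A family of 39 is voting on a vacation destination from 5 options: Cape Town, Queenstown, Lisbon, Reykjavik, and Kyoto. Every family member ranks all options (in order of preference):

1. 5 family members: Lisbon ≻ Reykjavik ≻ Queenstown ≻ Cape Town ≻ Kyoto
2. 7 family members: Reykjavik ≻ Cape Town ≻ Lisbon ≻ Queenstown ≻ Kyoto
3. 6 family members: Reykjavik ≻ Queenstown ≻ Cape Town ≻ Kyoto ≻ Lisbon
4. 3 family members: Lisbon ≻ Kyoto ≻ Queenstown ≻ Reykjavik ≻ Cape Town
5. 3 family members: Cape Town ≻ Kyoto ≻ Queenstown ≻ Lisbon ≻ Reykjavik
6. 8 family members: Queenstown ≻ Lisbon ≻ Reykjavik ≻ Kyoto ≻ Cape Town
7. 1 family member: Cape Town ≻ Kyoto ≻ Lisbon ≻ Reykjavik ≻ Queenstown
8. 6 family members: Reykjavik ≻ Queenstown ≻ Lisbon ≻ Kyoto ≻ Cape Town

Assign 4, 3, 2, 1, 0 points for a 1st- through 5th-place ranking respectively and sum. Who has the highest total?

Reykjavik

Cape Town: 5·1 + 7·3 + 6·2 + 3·0 + 3·4 + 8·0 + 1·4 + 6·0 = 54
Queenstown: 5·2 + 7·1 + 6·3 + 3·2 + 3·2 + 8·4 + 1·0 + 6·3 = 97
Lisbon: 5·4 + 7·2 + 6·0 + 3·4 + 3·1 + 8·3 + 1·2 + 6·2 = 87
Reykjavik: 5·3 + 7·4 + 6·4 + 3·1 + 3·0 + 8·2 + 1·1 + 6·4 = 111
Kyoto: 5·0 + 7·0 + 6·1 + 3·3 + 3·3 + 8·1 + 1·3 + 6·1 = 41
Reykjavik has the highest Borda score (111).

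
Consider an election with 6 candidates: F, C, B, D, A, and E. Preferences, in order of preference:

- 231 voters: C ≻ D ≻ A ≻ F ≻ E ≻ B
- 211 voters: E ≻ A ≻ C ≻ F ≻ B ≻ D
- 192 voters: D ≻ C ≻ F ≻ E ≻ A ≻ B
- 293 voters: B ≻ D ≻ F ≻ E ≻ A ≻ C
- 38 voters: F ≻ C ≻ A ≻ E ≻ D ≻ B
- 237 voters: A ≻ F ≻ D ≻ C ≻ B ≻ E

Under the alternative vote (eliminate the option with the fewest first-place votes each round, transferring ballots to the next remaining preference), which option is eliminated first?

Round 1: F 38, C 231, B 293, D 192, A 237, E 211. Eliminate F.

F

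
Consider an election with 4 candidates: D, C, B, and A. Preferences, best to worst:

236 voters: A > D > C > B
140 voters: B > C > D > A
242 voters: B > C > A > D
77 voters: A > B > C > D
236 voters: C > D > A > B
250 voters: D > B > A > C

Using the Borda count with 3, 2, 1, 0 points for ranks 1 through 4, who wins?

D

D: 236·2 + 140·1 + 242·0 + 77·0 + 236·2 + 250·3 = 1834
C: 236·1 + 140·2 + 242·2 + 77·1 + 236·3 + 250·0 = 1785
B: 236·0 + 140·3 + 242·3 + 77·2 + 236·0 + 250·2 = 1800
A: 236·3 + 140·0 + 242·1 + 77·3 + 236·1 + 250·1 = 1667
D has the highest Borda score (1834).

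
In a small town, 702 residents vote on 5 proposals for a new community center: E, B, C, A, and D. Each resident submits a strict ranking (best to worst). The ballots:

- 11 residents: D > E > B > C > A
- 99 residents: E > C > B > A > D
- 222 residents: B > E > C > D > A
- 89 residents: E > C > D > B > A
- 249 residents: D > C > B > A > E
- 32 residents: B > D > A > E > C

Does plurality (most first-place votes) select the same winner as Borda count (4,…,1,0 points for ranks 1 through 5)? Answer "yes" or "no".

no

Plurality — first-place votes: E 188, B 254, C 0, A 0, D 260. Winner: D.
Borda — scores: E 1483, B 1823, C 1766, A 412, D 1536. Winner: B.
The two methods disagree.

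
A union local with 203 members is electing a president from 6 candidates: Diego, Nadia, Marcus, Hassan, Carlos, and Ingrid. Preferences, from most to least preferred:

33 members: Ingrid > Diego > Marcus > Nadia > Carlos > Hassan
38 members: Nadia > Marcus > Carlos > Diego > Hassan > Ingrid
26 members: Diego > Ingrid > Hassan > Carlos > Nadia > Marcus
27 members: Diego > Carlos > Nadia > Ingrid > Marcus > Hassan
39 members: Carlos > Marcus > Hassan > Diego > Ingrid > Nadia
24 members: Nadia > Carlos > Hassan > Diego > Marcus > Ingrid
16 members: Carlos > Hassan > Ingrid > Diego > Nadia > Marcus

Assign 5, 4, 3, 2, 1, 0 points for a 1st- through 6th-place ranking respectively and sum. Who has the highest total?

Diego: 33·4 + 38·2 + 26·5 + 27·5 + 39·2 + 24·2 + 16·2 = 631
Nadia: 33·2 + 38·5 + 26·1 + 27·3 + 39·0 + 24·5 + 16·1 = 499
Marcus: 33·3 + 38·4 + 26·0 + 27·1 + 39·4 + 24·1 + 16·0 = 458
Hassan: 33·0 + 38·1 + 26·3 + 27·0 + 39·3 + 24·3 + 16·4 = 369
Carlos: 33·1 + 38·3 + 26·2 + 27·4 + 39·5 + 24·4 + 16·5 = 678
Ingrid: 33·5 + 38·0 + 26·4 + 27·2 + 39·1 + 24·0 + 16·3 = 410
Carlos has the highest Borda score (678).

Carlos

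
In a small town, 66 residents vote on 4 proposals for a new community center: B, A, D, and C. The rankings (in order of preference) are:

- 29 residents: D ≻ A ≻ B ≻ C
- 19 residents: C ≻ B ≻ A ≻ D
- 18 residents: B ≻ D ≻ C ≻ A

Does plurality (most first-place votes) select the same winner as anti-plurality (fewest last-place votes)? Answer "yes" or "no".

Plurality — first-place votes: B 18, A 0, D 29, C 19. Winner: D.
Anti-plurality — last-place votes: B 0, A 18, D 19, C 29. Winner: B.
The two methods disagree.

no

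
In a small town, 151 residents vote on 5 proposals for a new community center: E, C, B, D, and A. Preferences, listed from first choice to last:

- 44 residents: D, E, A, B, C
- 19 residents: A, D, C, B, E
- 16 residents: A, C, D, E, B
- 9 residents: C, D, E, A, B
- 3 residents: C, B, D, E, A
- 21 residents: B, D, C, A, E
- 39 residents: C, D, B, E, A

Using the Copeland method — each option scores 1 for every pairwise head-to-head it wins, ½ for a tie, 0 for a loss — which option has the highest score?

E: beats A; loses to C, B, and D → score 1.
C: beats E and B; loses to D and A → score 2.
B: beats E; loses to C, D, and A → score 1.
D: beats E, C, B, and A → score 4.
A: beats C and B; loses to E and D → score 2.
D has the best pairwise record.

D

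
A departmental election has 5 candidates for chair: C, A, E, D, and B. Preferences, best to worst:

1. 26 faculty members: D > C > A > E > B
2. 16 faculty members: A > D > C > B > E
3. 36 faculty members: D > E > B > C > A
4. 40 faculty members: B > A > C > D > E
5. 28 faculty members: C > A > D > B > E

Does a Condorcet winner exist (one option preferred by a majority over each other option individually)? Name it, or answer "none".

Checking pairwise contests:
D beats C 78–68.
C beats A 90–56.
C beats E 110–36.
A beats D 84–62.
D beats B 106–40.
Every option loses at least one head-to-head, so there is no Condorcet winner.

none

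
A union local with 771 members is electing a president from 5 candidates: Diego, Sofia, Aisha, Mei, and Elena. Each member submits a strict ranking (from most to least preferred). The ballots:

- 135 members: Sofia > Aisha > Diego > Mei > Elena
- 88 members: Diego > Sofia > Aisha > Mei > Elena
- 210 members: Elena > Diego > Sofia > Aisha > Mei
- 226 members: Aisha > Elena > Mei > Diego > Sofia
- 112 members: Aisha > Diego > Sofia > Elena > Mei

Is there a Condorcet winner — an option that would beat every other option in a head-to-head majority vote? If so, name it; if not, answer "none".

none

Checking pairwise contests:
Aisha beats Diego 473–298.
Diego beats Sofia 636–135.
Sofia beats Aisha 433–338.
Diego beats Mei 545–226.
Aisha beats Elena 561–210.
Every option loses at least one head-to-head, so there is no Condorcet winner.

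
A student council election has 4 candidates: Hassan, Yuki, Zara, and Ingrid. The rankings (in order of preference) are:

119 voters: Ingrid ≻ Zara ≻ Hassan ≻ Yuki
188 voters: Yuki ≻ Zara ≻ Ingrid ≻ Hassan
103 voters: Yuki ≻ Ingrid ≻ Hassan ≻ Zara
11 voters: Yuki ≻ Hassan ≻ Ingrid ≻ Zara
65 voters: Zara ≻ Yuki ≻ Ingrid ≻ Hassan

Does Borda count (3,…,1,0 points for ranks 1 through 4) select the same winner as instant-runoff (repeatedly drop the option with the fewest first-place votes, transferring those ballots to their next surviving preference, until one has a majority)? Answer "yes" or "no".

Borda — scores: Hassan 244, Yuki 1036, Zara 809, Ingrid 827. Winner: Yuki.
Instant-runoff — R1 Hassan 0, Yuki 302, Zara 65, Ingrid 119 (Yuki winner). Winner: Yuki.
The two methods agree.

yes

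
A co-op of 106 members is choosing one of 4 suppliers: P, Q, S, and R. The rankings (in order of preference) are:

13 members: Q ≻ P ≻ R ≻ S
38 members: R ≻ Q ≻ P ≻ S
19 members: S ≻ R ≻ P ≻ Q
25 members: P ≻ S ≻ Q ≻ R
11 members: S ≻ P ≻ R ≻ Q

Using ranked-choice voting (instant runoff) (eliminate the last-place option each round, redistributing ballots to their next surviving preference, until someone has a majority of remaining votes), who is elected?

Round 1: P 25, Q 13, S 30, R 38. Eliminate Q.
Round 2: P 38, S 30, R 38. Eliminate S.
Round 3: P 49, R 57. R has a majority.

R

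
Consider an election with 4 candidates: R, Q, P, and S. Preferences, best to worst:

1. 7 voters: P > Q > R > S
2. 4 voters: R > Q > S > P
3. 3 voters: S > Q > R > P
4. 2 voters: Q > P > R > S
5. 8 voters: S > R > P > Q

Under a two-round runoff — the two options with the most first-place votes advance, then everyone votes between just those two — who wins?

Round 1 first-place votes: R 4, Q 2, P 7, S 11.
S and P advance.
Runoff: S is preferred to P by 15 voters; P by 9.
S wins the runoff.

S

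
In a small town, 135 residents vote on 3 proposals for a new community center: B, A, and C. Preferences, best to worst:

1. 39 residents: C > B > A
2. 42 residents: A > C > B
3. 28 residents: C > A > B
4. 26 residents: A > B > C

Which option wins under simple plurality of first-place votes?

A

First-place votes: B 0, A 68, C 67.
A has the most first-place votes.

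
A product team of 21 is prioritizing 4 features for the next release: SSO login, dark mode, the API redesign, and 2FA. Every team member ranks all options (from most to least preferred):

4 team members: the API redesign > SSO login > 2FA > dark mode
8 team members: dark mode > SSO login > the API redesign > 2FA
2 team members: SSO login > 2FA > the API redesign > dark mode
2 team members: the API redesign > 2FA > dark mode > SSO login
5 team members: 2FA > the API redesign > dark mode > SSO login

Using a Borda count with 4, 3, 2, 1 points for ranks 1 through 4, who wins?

SSO login: 4·3 + 8·3 + 2·4 + 2·1 + 5·1 = 51
dark mode: 4·1 + 8·4 + 2·1 + 2·2 + 5·2 = 52
the API redesign: 4·4 + 8·2 + 2·2 + 2·4 + 5·3 = 59
2FA: 4·2 + 8·1 + 2·3 + 2·3 + 5·4 = 48
the API redesign has the highest Borda score (59).

the API redesign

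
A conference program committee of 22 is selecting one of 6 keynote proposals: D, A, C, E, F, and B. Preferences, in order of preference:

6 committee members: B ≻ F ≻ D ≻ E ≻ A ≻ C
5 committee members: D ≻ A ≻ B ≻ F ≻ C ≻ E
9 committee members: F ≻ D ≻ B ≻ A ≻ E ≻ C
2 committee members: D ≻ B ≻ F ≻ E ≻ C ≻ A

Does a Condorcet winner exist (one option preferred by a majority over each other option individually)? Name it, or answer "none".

none

Checking pairwise contests:
F beats D 15–7.
D beats A 22–0.
D beats C 22–0.
D beats E 22–0.
B beats F 13–9.
D beats B 16–6.
Every option loses at least one head-to-head, so there is no Condorcet winner.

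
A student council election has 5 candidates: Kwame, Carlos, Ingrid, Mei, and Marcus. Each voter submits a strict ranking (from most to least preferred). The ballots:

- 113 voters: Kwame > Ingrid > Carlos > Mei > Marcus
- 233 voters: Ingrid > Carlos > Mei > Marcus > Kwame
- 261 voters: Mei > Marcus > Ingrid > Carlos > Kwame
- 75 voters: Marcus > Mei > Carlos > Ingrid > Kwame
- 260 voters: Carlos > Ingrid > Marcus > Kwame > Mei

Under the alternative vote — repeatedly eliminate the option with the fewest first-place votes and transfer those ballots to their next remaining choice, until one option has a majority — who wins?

Round 1: Kwame 113, Carlos 260, Ingrid 233, Mei 261, Marcus 75. Eliminate Marcus.
Round 2: Kwame 113, Carlos 260, Ingrid 233, Mei 336. Eliminate Kwame.
Round 3: Carlos 260, Ingrid 346, Mei 336. Eliminate Carlos.
Round 4: Ingrid 606, Mei 336. Ingrid has a majority.

Ingrid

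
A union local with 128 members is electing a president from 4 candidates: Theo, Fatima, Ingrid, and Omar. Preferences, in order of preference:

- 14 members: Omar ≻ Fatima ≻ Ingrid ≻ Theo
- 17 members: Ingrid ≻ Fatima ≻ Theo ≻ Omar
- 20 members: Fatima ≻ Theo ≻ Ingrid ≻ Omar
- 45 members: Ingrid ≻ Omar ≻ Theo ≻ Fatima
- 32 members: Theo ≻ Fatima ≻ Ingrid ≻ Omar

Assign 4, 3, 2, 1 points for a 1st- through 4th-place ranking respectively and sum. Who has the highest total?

Theo: 14·1 + 17·2 + 20·3 + 45·2 + 32·4 = 326
Fatima: 14·3 + 17·3 + 20·4 + 45·1 + 32·3 = 314
Ingrid: 14·2 + 17·4 + 20·2 + 45·4 + 32·2 = 380
Omar: 14·4 + 17·1 + 20·1 + 45·3 + 32·1 = 260
Ingrid has the highest Borda score (380).

Ingrid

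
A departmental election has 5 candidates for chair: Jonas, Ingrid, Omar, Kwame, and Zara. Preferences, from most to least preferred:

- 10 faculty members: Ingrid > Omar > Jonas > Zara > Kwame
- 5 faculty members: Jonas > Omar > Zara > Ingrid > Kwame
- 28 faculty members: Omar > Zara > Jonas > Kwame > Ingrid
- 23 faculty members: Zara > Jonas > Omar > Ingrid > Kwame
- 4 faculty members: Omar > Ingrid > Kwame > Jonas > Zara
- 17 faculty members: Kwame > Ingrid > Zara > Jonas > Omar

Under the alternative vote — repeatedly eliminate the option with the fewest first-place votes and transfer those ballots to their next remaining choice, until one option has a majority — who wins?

Round 1: Jonas 5, Ingrid 10, Omar 32, Kwame 17, Zara 23. Eliminate Jonas.
Round 2: Ingrid 10, Omar 37, Kwame 17, Zara 23. Eliminate Ingrid.
Round 3: Omar 47, Kwame 17, Zara 23. Omar has a majority.

Omar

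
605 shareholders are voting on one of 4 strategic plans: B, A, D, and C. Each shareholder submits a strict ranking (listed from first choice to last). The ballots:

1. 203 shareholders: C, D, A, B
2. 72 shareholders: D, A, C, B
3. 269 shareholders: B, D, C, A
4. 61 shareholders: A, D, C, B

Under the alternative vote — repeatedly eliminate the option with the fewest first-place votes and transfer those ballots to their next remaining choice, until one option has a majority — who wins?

C

Round 1: B 269, A 61, D 72, C 203. Eliminate A.
Round 2: B 269, D 133, C 203. Eliminate D.
Round 3: B 269, C 336. C has a majority.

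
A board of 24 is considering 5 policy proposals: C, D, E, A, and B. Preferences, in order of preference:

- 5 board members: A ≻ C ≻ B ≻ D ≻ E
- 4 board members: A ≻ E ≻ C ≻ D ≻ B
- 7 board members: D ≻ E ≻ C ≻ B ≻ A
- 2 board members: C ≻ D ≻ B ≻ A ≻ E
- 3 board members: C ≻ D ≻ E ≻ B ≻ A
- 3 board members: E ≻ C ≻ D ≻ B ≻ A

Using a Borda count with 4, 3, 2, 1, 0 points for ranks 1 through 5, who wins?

C

C: 5·3 + 4·2 + 7·2 + 2·4 + 3·4 + 3·3 = 66
D: 5·1 + 4·1 + 7·4 + 2·3 + 3·3 + 3·2 = 58
E: 5·0 + 4·3 + 7·3 + 2·0 + 3·2 + 3·4 = 51
A: 5·4 + 4·4 + 7·0 + 2·1 + 3·0 + 3·0 = 38
B: 5·2 + 4·0 + 7·1 + 2·2 + 3·1 + 3·1 = 27
C has the highest Borda score (66).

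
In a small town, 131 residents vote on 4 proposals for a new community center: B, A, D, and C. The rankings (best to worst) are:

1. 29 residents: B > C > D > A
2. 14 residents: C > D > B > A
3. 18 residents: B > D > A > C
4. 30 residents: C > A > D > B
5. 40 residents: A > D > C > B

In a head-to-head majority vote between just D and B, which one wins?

Voters preferring D to B: 84; preferring B to D: 47.
D wins the head-to-head.

D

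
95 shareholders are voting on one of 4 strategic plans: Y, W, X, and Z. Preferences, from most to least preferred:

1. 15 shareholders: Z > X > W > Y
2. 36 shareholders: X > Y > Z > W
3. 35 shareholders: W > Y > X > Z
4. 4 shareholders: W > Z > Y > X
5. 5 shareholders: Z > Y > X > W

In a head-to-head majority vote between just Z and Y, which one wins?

Voters preferring Z to Y: 24; preferring Y to Z: 71.
Y wins the head-to-head.

Y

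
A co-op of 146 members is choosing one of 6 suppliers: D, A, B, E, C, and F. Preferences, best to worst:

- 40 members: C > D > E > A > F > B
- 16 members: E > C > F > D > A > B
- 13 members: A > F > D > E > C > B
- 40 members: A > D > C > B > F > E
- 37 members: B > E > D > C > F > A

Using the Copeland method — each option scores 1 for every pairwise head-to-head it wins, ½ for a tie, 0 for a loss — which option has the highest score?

D

D: beats A, B, E, C, and F → score 5.
A: beats B and F; loses to D, E, and C → score 2.
B: beats E and F; loses to D, A, and C → score 2.
E: beats A and F; loses to D, B, and C → score 2.
C: beats A, B, E, and F; loses to D → score 4.
F: loses to D, A, B, E, and C → score 0.
D has the best pairwise record.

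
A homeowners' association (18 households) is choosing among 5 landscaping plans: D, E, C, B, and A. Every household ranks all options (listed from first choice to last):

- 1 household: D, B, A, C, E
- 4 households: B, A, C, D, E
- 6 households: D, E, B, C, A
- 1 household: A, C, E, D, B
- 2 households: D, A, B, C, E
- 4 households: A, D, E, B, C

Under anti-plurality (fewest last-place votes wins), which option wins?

Last-place votes: D 0, E 7, C 4, B 1, A 6.
D is ranked last by the fewest voters, so D wins.

D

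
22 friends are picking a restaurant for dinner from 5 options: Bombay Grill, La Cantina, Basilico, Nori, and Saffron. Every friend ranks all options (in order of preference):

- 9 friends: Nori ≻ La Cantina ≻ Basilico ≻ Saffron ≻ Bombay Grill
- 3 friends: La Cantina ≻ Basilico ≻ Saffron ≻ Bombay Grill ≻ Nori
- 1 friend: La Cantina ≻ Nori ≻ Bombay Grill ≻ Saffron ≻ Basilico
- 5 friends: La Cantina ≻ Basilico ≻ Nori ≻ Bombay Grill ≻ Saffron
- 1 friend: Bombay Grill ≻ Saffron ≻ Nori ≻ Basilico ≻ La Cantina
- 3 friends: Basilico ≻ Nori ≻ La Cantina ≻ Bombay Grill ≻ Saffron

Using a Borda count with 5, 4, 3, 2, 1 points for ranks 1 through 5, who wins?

Bombay Grill: 9·1 + 3·2 + 1·3 + 5·2 + 1·5 + 3·2 = 39
La Cantina: 9·4 + 3·5 + 1·5 + 5·5 + 1·1 + 3·3 = 91
Basilico: 9·3 + 3·4 + 1·1 + 5·4 + 1·2 + 3·5 = 77
Nori: 9·5 + 3·1 + 1·4 + 5·3 + 1·3 + 3·4 = 82
Saffron: 9·2 + 3·3 + 1·2 + 5·1 + 1·4 + 3·1 = 41
La Cantina has the highest Borda score (91).

La Cantina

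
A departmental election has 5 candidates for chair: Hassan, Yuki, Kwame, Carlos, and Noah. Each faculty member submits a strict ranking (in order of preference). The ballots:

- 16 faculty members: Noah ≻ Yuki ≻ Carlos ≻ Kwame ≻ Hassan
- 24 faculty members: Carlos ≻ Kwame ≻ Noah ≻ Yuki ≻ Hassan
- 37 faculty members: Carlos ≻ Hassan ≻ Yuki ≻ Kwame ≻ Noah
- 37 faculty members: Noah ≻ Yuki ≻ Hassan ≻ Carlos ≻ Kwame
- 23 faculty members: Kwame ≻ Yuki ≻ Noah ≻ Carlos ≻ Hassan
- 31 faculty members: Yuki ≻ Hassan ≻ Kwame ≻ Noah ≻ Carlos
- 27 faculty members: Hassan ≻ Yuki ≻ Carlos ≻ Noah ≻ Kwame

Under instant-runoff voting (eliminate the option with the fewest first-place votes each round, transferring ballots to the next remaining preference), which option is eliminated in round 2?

Round 1: Hassan 27, Yuki 31, Kwame 23, Carlos 61, Noah 53. Eliminate Kwame.
Round 2: Hassan 27, Yuki 54, Carlos 61, Noah 53. Eliminate Hassan.

Hassan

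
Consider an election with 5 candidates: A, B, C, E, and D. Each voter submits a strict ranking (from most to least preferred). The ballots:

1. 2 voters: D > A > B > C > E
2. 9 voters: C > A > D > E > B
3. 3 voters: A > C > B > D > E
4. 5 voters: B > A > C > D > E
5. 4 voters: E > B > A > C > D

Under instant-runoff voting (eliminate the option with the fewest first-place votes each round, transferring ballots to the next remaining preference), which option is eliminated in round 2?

E

Round 1: A 3, B 5, C 9, E 4, D 2. Eliminate D.
Round 2: A 5, B 5, C 9, E 4. Eliminate E.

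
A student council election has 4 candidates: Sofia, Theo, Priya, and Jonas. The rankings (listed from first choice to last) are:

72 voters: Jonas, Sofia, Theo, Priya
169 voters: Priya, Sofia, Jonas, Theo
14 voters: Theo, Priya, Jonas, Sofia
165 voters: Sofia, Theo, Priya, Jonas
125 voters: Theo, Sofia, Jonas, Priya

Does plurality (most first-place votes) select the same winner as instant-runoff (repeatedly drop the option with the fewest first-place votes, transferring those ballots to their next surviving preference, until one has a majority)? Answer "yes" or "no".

Plurality — first-place votes: Sofia 165, Theo 139, Priya 169, Jonas 72. Winner: Priya.
Instant-runoff — R1 Sofia 165, Theo 139, Priya 169, Jonas 72 (Jonas out); R2 Sofia 237, Theo 139, Priya 169 (Theo out); R3 Sofia 362, Priya 183 (Sofia winner). Winner: Sofia.
The two methods disagree.

no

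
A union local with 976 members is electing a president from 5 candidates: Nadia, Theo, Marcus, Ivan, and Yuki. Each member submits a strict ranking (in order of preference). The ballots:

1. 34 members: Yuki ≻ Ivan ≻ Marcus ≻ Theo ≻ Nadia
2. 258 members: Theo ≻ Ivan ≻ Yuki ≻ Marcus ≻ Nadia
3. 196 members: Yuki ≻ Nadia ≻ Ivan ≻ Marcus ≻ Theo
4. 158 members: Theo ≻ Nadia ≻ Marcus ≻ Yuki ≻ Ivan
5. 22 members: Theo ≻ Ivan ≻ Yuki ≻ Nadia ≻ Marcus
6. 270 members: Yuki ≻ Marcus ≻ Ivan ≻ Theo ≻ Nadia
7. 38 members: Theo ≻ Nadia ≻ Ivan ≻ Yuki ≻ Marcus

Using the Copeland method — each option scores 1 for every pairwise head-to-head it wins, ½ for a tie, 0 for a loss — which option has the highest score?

Nadia: loses to Theo, Marcus, Ivan, and Yuki → score 0.
Theo: beats Nadia; loses to Marcus, Ivan, and Yuki → score 1.
Marcus: beats Nadia and Theo; loses to Ivan and Yuki → score 2.
Ivan: beats Nadia, Theo, and Marcus; loses to Yuki → score 3.
Yuki: beats Nadia, Theo, Marcus, and Ivan → score 4.
Yuki has the best pairwise record.

Yuki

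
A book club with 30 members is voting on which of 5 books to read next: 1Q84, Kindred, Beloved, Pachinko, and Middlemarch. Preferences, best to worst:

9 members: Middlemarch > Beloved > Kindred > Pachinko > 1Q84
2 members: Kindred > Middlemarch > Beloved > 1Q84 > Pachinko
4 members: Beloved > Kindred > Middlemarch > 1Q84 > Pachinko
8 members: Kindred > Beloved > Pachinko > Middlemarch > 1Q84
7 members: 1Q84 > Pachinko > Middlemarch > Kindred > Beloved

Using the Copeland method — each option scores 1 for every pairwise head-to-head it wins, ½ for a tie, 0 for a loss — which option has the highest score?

Middlemarch

1Q84: loses to Kindred, Beloved, Pachinko, and Middlemarch → score 0.
Kindred: beats 1Q84, Beloved, and Pachinko; loses to Middlemarch → score 3.
Beloved: beats 1Q84 and Pachinko; loses to Kindred and Middlemarch → score 2.
Pachinko: beats 1Q84; ties Middlemarch; loses to Kindred and Beloved → score 1.5.
Middlemarch: beats 1Q84, Kindred, and Beloved; ties Pachinko → score 3.5.
Middlemarch has the best pairwise record.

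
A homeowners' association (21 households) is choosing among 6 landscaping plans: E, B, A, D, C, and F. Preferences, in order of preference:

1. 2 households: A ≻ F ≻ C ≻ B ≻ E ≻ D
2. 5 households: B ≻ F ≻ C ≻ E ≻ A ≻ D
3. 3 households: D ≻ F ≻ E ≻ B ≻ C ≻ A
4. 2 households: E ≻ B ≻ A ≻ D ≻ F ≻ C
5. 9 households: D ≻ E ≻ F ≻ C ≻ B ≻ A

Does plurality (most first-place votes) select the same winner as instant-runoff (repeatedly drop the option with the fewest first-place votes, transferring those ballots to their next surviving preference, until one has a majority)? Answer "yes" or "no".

yes

Plurality — first-place votes: E 2, B 5, A 2, D 12, C 0, F 0. Winner: D.
Instant-runoff — R1 E 2, B 5, A 2, D 12, C 0, F 0 (D winner). Winner: D.
The two methods agree.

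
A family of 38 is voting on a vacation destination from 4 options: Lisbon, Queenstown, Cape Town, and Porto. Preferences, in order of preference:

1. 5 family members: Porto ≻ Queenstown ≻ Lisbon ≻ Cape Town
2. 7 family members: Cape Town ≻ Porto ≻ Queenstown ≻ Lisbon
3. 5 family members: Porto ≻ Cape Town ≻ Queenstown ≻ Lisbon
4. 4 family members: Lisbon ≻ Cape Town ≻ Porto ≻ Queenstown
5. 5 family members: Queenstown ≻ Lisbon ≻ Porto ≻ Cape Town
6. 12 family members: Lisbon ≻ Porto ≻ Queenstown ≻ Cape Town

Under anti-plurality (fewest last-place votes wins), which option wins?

Last-place votes: Lisbon 12, Queenstown 4, Cape Town 22, Porto 0.
Porto is ranked last by the fewest voters, so Porto wins.

Porto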